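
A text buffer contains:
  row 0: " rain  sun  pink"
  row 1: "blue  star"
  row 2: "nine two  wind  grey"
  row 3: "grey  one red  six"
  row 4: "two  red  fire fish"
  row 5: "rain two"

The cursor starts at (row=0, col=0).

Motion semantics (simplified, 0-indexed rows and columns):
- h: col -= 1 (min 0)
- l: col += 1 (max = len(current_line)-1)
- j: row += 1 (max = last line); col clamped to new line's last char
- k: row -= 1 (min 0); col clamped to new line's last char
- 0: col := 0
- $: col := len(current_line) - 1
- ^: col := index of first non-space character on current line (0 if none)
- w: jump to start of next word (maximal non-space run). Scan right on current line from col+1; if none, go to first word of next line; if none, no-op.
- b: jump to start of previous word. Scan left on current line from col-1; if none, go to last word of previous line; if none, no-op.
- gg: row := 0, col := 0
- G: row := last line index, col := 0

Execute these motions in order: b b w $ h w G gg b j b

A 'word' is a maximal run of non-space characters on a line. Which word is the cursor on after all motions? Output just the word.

Answer: pink

Derivation:
After 1 (b): row=0 col=0 char='_'
After 2 (b): row=0 col=0 char='_'
After 3 (w): row=0 col=1 char='r'
After 4 ($): row=0 col=15 char='k'
After 5 (h): row=0 col=14 char='n'
After 6 (w): row=1 col=0 char='b'
After 7 (G): row=5 col=0 char='r'
After 8 (gg): row=0 col=0 char='_'
After 9 (b): row=0 col=0 char='_'
After 10 (j): row=1 col=0 char='b'
After 11 (b): row=0 col=12 char='p'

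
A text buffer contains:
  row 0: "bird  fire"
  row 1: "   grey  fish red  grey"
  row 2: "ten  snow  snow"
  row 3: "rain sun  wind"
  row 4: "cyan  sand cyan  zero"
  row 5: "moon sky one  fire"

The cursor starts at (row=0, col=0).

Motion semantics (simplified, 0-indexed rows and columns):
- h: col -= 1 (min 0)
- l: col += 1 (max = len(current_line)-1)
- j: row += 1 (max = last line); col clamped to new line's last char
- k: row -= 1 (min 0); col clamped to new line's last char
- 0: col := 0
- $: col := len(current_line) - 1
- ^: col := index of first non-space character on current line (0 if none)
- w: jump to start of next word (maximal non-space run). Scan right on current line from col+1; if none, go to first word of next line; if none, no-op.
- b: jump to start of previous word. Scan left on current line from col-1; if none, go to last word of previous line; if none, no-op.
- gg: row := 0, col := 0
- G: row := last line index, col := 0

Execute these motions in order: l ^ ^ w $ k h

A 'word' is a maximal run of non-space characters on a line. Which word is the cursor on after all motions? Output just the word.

Answer: fire

Derivation:
After 1 (l): row=0 col=1 char='i'
After 2 (^): row=0 col=0 char='b'
After 3 (^): row=0 col=0 char='b'
After 4 (w): row=0 col=6 char='f'
After 5 ($): row=0 col=9 char='e'
After 6 (k): row=0 col=9 char='e'
After 7 (h): row=0 col=8 char='r'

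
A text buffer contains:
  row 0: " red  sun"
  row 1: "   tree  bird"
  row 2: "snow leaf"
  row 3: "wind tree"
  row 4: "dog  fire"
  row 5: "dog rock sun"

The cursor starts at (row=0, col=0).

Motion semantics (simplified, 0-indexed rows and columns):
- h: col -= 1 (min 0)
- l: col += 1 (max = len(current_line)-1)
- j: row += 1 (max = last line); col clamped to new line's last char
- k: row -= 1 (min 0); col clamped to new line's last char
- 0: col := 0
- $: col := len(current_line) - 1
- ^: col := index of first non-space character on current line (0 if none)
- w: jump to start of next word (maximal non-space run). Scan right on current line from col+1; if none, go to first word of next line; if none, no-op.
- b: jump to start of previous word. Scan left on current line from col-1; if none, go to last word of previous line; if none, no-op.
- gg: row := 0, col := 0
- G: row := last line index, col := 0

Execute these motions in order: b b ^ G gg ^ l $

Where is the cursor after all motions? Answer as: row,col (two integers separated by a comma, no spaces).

Answer: 0,8

Derivation:
After 1 (b): row=0 col=0 char='_'
After 2 (b): row=0 col=0 char='_'
After 3 (^): row=0 col=1 char='r'
After 4 (G): row=5 col=0 char='d'
After 5 (gg): row=0 col=0 char='_'
After 6 (^): row=0 col=1 char='r'
After 7 (l): row=0 col=2 char='e'
After 8 ($): row=0 col=8 char='n'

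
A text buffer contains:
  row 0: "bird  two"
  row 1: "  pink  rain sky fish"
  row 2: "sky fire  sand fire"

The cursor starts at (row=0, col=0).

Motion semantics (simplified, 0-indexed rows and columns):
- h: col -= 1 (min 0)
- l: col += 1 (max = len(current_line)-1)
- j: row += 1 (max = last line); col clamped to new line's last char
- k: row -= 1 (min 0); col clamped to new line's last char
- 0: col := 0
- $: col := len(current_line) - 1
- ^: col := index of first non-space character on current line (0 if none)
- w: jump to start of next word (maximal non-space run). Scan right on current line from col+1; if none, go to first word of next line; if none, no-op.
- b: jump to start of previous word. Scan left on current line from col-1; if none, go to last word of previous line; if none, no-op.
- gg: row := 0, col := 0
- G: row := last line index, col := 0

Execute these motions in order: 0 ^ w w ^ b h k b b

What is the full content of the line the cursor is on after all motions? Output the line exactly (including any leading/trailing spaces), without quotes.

After 1 (0): row=0 col=0 char='b'
After 2 (^): row=0 col=0 char='b'
After 3 (w): row=0 col=6 char='t'
After 4 (w): row=1 col=2 char='p'
After 5 (^): row=1 col=2 char='p'
After 6 (b): row=0 col=6 char='t'
After 7 (h): row=0 col=5 char='_'
After 8 (k): row=0 col=5 char='_'
After 9 (b): row=0 col=0 char='b'
After 10 (b): row=0 col=0 char='b'

Answer: bird  two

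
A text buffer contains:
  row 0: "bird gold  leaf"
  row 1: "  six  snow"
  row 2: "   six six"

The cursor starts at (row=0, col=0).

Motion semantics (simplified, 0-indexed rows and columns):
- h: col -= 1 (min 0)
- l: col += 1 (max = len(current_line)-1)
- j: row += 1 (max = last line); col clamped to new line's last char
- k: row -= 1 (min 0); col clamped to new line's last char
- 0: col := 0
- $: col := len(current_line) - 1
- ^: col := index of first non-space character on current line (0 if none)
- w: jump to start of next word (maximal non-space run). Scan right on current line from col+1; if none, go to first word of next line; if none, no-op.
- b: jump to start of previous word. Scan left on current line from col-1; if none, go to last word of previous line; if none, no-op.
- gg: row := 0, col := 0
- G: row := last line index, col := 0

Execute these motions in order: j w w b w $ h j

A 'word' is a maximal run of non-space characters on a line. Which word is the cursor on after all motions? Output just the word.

Answer: six

Derivation:
After 1 (j): row=1 col=0 char='_'
After 2 (w): row=1 col=2 char='s'
After 3 (w): row=1 col=7 char='s'
After 4 (b): row=1 col=2 char='s'
After 5 (w): row=1 col=7 char='s'
After 6 ($): row=1 col=10 char='w'
After 7 (h): row=1 col=9 char='o'
After 8 (j): row=2 col=9 char='x'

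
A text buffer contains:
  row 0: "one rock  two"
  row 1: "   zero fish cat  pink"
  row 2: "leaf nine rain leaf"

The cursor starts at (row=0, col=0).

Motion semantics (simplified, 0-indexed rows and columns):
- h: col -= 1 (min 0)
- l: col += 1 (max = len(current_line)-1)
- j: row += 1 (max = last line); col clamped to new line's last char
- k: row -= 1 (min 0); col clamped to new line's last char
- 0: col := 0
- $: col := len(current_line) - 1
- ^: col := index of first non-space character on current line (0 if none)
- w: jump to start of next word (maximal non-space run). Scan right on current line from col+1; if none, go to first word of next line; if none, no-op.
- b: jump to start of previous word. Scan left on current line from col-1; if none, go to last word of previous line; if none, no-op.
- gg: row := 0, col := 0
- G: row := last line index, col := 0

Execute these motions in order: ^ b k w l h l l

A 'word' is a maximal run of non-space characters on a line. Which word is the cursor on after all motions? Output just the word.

After 1 (^): row=0 col=0 char='o'
After 2 (b): row=0 col=0 char='o'
After 3 (k): row=0 col=0 char='o'
After 4 (w): row=0 col=4 char='r'
After 5 (l): row=0 col=5 char='o'
After 6 (h): row=0 col=4 char='r'
After 7 (l): row=0 col=5 char='o'
After 8 (l): row=0 col=6 char='c'

Answer: rock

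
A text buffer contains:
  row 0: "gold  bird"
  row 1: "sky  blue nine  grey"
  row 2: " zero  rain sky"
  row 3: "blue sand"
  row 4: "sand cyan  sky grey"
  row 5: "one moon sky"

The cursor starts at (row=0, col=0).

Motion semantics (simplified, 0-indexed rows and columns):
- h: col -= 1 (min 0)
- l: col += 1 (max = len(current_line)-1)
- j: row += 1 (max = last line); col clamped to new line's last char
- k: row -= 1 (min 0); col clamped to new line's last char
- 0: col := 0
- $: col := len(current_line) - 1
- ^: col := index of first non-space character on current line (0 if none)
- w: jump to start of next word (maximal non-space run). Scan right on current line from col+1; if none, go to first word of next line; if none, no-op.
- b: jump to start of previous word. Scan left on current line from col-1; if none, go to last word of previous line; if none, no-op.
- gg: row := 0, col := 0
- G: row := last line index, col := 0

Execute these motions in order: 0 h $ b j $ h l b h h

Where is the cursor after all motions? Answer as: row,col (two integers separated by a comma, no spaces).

After 1 (0): row=0 col=0 char='g'
After 2 (h): row=0 col=0 char='g'
After 3 ($): row=0 col=9 char='d'
After 4 (b): row=0 col=6 char='b'
After 5 (j): row=1 col=6 char='l'
After 6 ($): row=1 col=19 char='y'
After 7 (h): row=1 col=18 char='e'
After 8 (l): row=1 col=19 char='y'
After 9 (b): row=1 col=16 char='g'
After 10 (h): row=1 col=15 char='_'
After 11 (h): row=1 col=14 char='_'

Answer: 1,14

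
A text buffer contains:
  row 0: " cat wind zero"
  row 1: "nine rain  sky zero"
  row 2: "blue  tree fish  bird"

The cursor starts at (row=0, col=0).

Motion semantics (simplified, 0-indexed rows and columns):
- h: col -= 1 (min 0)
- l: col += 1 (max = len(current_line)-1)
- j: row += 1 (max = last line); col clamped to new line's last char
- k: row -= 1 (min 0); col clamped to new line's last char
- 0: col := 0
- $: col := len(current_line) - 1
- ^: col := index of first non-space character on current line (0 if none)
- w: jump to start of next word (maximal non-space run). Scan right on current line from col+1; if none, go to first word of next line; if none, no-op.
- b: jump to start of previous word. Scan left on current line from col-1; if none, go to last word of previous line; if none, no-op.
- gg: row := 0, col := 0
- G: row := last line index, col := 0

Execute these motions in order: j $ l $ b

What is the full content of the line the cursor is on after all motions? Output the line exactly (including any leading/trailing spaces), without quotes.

Answer: nine rain  sky zero

Derivation:
After 1 (j): row=1 col=0 char='n'
After 2 ($): row=1 col=18 char='o'
After 3 (l): row=1 col=18 char='o'
After 4 ($): row=1 col=18 char='o'
After 5 (b): row=1 col=15 char='z'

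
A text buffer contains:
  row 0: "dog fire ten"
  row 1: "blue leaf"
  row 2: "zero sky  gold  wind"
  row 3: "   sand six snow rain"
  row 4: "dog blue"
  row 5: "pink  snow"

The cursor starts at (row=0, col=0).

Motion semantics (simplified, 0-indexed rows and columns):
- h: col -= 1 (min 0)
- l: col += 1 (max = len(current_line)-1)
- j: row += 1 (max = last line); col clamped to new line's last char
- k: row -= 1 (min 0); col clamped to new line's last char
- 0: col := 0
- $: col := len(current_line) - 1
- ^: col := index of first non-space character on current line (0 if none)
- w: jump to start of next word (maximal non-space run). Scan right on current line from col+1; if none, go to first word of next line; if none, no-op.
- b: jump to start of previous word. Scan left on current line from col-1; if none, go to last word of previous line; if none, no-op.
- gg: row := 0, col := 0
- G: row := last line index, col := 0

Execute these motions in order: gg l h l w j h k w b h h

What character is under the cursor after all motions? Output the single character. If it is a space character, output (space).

Answer: d

Derivation:
After 1 (gg): row=0 col=0 char='d'
After 2 (l): row=0 col=1 char='o'
After 3 (h): row=0 col=0 char='d'
After 4 (l): row=0 col=1 char='o'
After 5 (w): row=0 col=4 char='f'
After 6 (j): row=1 col=4 char='_'
After 7 (h): row=1 col=3 char='e'
After 8 (k): row=0 col=3 char='_'
After 9 (w): row=0 col=4 char='f'
After 10 (b): row=0 col=0 char='d'
After 11 (h): row=0 col=0 char='d'
After 12 (h): row=0 col=0 char='d'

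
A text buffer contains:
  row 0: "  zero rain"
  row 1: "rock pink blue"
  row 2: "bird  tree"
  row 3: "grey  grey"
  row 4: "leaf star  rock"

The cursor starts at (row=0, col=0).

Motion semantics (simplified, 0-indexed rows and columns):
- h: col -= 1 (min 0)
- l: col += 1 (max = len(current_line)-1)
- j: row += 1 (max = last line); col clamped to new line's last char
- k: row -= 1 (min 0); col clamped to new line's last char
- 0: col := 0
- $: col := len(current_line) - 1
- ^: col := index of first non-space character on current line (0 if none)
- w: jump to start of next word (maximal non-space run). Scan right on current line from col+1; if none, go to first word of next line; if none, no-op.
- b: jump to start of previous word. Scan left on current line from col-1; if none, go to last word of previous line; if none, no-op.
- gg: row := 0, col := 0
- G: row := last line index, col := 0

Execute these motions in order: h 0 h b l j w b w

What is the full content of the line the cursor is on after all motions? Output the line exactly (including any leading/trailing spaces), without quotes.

Answer: rock pink blue

Derivation:
After 1 (h): row=0 col=0 char='_'
After 2 (0): row=0 col=0 char='_'
After 3 (h): row=0 col=0 char='_'
After 4 (b): row=0 col=0 char='_'
After 5 (l): row=0 col=1 char='_'
After 6 (j): row=1 col=1 char='o'
After 7 (w): row=1 col=5 char='p'
After 8 (b): row=1 col=0 char='r'
After 9 (w): row=1 col=5 char='p'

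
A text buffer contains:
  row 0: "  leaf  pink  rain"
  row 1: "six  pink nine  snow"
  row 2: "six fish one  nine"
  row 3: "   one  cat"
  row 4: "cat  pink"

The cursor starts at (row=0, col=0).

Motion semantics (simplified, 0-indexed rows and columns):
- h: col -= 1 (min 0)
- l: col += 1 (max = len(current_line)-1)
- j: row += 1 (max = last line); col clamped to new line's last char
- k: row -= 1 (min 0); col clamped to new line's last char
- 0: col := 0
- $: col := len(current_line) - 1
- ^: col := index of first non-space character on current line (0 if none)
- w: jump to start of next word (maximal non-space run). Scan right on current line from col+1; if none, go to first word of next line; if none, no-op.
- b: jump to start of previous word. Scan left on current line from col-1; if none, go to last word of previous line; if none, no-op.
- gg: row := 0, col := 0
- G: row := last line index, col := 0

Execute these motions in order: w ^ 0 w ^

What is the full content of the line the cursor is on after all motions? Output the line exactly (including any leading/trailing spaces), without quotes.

After 1 (w): row=0 col=2 char='l'
After 2 (^): row=0 col=2 char='l'
After 3 (0): row=0 col=0 char='_'
After 4 (w): row=0 col=2 char='l'
After 5 (^): row=0 col=2 char='l'

Answer:   leaf  pink  rain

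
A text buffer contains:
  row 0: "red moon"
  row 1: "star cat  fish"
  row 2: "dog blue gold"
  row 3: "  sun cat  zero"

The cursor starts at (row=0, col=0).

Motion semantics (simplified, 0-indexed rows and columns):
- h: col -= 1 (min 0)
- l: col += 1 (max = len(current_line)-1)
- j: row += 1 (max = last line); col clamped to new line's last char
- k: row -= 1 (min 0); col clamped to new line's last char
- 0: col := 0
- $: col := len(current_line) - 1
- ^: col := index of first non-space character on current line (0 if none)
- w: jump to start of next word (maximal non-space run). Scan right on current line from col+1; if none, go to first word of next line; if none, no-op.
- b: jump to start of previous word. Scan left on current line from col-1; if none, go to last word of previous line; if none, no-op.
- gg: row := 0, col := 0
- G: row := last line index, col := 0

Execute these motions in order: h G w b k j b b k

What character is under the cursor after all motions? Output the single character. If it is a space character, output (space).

After 1 (h): row=0 col=0 char='r'
After 2 (G): row=3 col=0 char='_'
After 3 (w): row=3 col=2 char='s'
After 4 (b): row=2 col=9 char='g'
After 5 (k): row=1 col=9 char='_'
After 6 (j): row=2 col=9 char='g'
After 7 (b): row=2 col=4 char='b'
After 8 (b): row=2 col=0 char='d'
After 9 (k): row=1 col=0 char='s'

Answer: s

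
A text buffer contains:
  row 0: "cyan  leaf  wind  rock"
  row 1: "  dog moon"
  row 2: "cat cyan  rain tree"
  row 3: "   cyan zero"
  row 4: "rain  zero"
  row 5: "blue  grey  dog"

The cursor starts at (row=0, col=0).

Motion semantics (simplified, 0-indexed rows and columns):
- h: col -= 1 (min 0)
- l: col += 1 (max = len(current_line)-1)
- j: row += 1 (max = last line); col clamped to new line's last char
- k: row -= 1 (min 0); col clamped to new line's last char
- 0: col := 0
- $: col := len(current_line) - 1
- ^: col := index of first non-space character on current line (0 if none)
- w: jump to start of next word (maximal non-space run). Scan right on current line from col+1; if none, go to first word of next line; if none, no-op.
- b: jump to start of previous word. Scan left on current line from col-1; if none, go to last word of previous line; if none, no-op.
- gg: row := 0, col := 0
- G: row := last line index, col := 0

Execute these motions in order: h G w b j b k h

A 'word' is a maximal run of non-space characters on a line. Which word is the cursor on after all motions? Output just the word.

Answer: cyan

Derivation:
After 1 (h): row=0 col=0 char='c'
After 2 (G): row=5 col=0 char='b'
After 3 (w): row=5 col=6 char='g'
After 4 (b): row=5 col=0 char='b'
After 5 (j): row=5 col=0 char='b'
After 6 (b): row=4 col=6 char='z'
After 7 (k): row=3 col=6 char='n'
After 8 (h): row=3 col=5 char='a'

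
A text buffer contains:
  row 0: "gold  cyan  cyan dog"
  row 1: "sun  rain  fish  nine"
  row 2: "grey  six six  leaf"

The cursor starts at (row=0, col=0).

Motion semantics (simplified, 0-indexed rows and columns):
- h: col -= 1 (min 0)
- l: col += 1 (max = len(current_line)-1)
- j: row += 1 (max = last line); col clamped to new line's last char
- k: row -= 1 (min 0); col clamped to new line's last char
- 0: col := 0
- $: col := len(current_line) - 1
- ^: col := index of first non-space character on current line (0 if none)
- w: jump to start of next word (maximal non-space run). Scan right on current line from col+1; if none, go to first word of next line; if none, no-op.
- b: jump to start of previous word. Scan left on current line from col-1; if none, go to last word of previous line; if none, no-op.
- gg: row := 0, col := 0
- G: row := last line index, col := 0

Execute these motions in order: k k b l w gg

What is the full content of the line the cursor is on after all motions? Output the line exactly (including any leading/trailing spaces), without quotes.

After 1 (k): row=0 col=0 char='g'
After 2 (k): row=0 col=0 char='g'
After 3 (b): row=0 col=0 char='g'
After 4 (l): row=0 col=1 char='o'
After 5 (w): row=0 col=6 char='c'
After 6 (gg): row=0 col=0 char='g'

Answer: gold  cyan  cyan dog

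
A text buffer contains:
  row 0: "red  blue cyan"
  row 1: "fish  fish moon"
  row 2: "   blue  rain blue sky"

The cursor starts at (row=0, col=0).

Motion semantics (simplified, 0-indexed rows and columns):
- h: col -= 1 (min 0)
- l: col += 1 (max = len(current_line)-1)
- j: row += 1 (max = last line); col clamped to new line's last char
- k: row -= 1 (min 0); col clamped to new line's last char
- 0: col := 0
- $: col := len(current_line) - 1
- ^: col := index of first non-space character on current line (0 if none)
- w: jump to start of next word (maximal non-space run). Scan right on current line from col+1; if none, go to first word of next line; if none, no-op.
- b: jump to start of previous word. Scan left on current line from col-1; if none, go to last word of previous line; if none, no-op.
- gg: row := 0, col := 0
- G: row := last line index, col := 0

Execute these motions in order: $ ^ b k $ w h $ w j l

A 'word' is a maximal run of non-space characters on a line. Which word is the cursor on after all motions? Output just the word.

Answer: blue

Derivation:
After 1 ($): row=0 col=13 char='n'
After 2 (^): row=0 col=0 char='r'
After 3 (b): row=0 col=0 char='r'
After 4 (k): row=0 col=0 char='r'
After 5 ($): row=0 col=13 char='n'
After 6 (w): row=1 col=0 char='f'
After 7 (h): row=1 col=0 char='f'
After 8 ($): row=1 col=14 char='n'
After 9 (w): row=2 col=3 char='b'
After 10 (j): row=2 col=3 char='b'
After 11 (l): row=2 col=4 char='l'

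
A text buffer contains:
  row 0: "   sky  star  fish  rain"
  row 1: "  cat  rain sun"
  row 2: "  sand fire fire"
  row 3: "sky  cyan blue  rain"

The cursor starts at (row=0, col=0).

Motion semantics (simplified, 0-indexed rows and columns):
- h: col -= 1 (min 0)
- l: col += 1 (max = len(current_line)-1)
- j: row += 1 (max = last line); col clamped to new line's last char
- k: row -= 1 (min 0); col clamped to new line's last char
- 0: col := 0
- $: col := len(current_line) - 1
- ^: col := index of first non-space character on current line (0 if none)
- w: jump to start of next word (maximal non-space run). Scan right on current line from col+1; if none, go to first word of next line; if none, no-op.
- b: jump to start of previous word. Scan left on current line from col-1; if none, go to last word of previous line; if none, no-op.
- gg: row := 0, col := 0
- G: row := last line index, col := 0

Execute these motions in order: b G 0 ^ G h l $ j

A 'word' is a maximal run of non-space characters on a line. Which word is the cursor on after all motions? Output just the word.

Answer: rain

Derivation:
After 1 (b): row=0 col=0 char='_'
After 2 (G): row=3 col=0 char='s'
After 3 (0): row=3 col=0 char='s'
After 4 (^): row=3 col=0 char='s'
After 5 (G): row=3 col=0 char='s'
After 6 (h): row=3 col=0 char='s'
After 7 (l): row=3 col=1 char='k'
After 8 ($): row=3 col=19 char='n'
After 9 (j): row=3 col=19 char='n'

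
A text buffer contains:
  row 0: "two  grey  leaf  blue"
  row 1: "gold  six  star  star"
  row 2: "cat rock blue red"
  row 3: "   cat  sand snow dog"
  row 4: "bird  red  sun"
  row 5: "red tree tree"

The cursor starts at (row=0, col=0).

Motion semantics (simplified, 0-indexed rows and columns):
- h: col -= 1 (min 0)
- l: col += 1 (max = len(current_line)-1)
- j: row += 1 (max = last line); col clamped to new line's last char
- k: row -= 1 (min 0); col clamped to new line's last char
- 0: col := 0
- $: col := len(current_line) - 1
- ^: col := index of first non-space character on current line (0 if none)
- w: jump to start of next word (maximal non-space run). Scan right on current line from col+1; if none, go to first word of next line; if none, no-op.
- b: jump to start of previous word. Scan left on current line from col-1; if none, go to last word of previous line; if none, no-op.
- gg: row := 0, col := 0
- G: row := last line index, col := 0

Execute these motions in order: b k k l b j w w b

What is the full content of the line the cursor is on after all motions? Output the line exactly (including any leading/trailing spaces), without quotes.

Answer: gold  six  star  star

Derivation:
After 1 (b): row=0 col=0 char='t'
After 2 (k): row=0 col=0 char='t'
After 3 (k): row=0 col=0 char='t'
After 4 (l): row=0 col=1 char='w'
After 5 (b): row=0 col=0 char='t'
After 6 (j): row=1 col=0 char='g'
After 7 (w): row=1 col=6 char='s'
After 8 (w): row=1 col=11 char='s'
After 9 (b): row=1 col=6 char='s'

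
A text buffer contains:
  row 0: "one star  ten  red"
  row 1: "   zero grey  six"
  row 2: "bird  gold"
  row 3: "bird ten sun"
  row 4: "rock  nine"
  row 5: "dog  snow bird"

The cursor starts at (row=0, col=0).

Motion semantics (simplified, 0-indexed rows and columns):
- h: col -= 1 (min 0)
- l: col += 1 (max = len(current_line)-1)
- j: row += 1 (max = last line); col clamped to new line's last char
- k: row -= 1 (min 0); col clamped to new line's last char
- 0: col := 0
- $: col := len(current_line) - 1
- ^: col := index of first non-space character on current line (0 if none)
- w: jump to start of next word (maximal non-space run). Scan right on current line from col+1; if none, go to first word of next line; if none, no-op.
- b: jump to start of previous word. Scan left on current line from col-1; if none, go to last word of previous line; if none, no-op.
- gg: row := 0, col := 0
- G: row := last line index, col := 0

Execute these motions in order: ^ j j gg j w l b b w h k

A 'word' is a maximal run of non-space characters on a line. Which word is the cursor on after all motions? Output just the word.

After 1 (^): row=0 col=0 char='o'
After 2 (j): row=1 col=0 char='_'
After 3 (j): row=2 col=0 char='b'
After 4 (gg): row=0 col=0 char='o'
After 5 (j): row=1 col=0 char='_'
After 6 (w): row=1 col=3 char='z'
After 7 (l): row=1 col=4 char='e'
After 8 (b): row=1 col=3 char='z'
After 9 (b): row=0 col=15 char='r'
After 10 (w): row=1 col=3 char='z'
After 11 (h): row=1 col=2 char='_'
After 12 (k): row=0 col=2 char='e'

Answer: one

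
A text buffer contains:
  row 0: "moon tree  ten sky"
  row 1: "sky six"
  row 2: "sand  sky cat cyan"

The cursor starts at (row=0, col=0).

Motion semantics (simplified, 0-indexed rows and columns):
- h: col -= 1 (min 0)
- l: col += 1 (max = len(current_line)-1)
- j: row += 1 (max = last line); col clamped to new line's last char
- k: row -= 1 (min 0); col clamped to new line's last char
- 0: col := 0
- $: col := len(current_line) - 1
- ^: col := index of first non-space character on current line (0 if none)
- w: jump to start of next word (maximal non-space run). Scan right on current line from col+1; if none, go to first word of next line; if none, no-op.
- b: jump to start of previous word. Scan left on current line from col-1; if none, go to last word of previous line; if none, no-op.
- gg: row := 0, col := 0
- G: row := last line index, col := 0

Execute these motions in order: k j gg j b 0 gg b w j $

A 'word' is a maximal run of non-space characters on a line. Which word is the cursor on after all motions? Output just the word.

Answer: six

Derivation:
After 1 (k): row=0 col=0 char='m'
After 2 (j): row=1 col=0 char='s'
After 3 (gg): row=0 col=0 char='m'
After 4 (j): row=1 col=0 char='s'
After 5 (b): row=0 col=15 char='s'
After 6 (0): row=0 col=0 char='m'
After 7 (gg): row=0 col=0 char='m'
After 8 (b): row=0 col=0 char='m'
After 9 (w): row=0 col=5 char='t'
After 10 (j): row=1 col=5 char='i'
After 11 ($): row=1 col=6 char='x'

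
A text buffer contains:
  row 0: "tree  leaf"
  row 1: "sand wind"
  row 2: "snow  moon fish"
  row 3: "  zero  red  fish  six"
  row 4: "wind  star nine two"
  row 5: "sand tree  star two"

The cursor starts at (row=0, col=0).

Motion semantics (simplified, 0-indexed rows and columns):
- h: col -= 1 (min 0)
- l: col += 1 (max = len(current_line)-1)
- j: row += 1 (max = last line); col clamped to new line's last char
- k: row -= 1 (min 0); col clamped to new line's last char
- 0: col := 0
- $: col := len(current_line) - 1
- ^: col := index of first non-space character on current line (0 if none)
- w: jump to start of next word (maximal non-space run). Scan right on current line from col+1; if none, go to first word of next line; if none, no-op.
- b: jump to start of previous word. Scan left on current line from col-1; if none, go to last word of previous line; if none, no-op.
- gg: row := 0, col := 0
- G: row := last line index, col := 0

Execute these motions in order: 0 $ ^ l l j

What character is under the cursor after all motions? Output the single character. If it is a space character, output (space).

Answer: n

Derivation:
After 1 (0): row=0 col=0 char='t'
After 2 ($): row=0 col=9 char='f'
After 3 (^): row=0 col=0 char='t'
After 4 (l): row=0 col=1 char='r'
After 5 (l): row=0 col=2 char='e'
After 6 (j): row=1 col=2 char='n'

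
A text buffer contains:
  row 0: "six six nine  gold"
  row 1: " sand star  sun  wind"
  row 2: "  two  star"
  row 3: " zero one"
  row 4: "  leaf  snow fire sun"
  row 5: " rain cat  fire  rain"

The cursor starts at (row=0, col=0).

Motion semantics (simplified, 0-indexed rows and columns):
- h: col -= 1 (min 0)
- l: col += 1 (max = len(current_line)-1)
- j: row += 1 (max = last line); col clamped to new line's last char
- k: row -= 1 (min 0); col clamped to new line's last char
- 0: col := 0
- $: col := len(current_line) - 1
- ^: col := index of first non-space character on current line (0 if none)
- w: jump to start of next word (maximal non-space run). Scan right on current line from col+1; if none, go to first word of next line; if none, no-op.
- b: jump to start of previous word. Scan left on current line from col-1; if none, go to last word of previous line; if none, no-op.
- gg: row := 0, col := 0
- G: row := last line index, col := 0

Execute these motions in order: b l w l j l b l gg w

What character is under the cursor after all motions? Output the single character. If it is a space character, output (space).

After 1 (b): row=0 col=0 char='s'
After 2 (l): row=0 col=1 char='i'
After 3 (w): row=0 col=4 char='s'
After 4 (l): row=0 col=5 char='i'
After 5 (j): row=1 col=5 char='_'
After 6 (l): row=1 col=6 char='s'
After 7 (b): row=1 col=1 char='s'
After 8 (l): row=1 col=2 char='a'
After 9 (gg): row=0 col=0 char='s'
After 10 (w): row=0 col=4 char='s'

Answer: s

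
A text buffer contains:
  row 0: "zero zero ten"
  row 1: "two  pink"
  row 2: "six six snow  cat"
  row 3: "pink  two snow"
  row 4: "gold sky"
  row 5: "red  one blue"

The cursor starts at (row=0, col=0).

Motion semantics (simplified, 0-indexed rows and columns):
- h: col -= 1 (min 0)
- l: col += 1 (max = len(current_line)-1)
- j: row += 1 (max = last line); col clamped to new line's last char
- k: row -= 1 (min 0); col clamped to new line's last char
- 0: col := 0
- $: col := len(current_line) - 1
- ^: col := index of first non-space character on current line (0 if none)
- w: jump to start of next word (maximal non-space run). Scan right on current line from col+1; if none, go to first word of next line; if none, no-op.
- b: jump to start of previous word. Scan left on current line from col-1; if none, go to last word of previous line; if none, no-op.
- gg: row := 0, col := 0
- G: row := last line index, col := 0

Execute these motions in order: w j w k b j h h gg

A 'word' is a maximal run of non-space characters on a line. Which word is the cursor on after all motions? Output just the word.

Answer: zero

Derivation:
After 1 (w): row=0 col=5 char='z'
After 2 (j): row=1 col=5 char='p'
After 3 (w): row=2 col=0 char='s'
After 4 (k): row=1 col=0 char='t'
After 5 (b): row=0 col=10 char='t'
After 6 (j): row=1 col=8 char='k'
After 7 (h): row=1 col=7 char='n'
After 8 (h): row=1 col=6 char='i'
After 9 (gg): row=0 col=0 char='z'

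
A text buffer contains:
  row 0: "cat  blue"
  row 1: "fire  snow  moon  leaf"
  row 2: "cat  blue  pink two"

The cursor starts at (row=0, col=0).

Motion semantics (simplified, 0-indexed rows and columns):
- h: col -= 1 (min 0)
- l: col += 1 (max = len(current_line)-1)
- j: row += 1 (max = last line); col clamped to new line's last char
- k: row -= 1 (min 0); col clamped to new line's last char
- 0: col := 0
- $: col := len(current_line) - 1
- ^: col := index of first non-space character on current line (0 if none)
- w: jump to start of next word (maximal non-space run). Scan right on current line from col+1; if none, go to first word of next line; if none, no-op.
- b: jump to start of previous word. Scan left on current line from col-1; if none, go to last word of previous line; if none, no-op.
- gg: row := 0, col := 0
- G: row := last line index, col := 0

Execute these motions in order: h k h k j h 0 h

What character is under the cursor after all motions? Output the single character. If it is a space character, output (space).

Answer: f

Derivation:
After 1 (h): row=0 col=0 char='c'
After 2 (k): row=0 col=0 char='c'
After 3 (h): row=0 col=0 char='c'
After 4 (k): row=0 col=0 char='c'
After 5 (j): row=1 col=0 char='f'
After 6 (h): row=1 col=0 char='f'
After 7 (0): row=1 col=0 char='f'
After 8 (h): row=1 col=0 char='f'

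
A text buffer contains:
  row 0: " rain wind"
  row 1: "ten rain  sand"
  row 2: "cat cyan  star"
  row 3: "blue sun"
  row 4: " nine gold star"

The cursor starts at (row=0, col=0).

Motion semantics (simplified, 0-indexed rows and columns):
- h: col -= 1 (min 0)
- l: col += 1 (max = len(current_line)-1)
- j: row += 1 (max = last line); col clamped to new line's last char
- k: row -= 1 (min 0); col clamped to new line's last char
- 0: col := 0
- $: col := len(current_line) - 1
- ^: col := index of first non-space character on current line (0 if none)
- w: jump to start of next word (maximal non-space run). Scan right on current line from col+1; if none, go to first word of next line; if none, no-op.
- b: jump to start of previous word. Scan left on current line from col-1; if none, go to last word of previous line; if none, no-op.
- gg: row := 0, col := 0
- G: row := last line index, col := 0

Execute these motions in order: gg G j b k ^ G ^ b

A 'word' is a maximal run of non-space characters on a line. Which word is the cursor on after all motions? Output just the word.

Answer: sun

Derivation:
After 1 (gg): row=0 col=0 char='_'
After 2 (G): row=4 col=0 char='_'
After 3 (j): row=4 col=0 char='_'
After 4 (b): row=3 col=5 char='s'
After 5 (k): row=2 col=5 char='y'
After 6 (^): row=2 col=0 char='c'
After 7 (G): row=4 col=0 char='_'
After 8 (^): row=4 col=1 char='n'
After 9 (b): row=3 col=5 char='s'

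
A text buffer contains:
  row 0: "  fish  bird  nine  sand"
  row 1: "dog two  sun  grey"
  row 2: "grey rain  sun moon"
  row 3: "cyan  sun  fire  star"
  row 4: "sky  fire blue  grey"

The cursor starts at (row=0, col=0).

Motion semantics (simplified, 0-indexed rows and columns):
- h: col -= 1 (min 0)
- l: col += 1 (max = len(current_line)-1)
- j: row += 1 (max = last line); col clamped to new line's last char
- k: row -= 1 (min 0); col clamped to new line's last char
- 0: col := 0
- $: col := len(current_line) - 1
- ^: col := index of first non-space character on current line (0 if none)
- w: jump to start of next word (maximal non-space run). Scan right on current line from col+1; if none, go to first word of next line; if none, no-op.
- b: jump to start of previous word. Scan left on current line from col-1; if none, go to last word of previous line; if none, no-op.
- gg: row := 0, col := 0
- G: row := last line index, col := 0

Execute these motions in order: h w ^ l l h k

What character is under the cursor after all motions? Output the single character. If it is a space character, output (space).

Answer: i

Derivation:
After 1 (h): row=0 col=0 char='_'
After 2 (w): row=0 col=2 char='f'
After 3 (^): row=0 col=2 char='f'
After 4 (l): row=0 col=3 char='i'
After 5 (l): row=0 col=4 char='s'
After 6 (h): row=0 col=3 char='i'
After 7 (k): row=0 col=3 char='i'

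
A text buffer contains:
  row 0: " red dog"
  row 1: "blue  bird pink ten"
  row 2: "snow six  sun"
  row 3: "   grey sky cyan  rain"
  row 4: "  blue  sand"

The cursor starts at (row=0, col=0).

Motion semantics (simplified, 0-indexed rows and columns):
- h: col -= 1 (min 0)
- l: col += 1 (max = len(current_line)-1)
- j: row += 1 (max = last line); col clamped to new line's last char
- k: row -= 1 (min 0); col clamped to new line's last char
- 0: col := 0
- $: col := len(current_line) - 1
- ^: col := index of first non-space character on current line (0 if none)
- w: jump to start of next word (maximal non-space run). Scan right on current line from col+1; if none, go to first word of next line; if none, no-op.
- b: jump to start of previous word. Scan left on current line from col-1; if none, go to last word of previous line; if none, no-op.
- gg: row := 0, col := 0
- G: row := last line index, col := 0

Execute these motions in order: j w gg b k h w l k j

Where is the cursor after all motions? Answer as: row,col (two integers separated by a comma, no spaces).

Answer: 1,2

Derivation:
After 1 (j): row=1 col=0 char='b'
After 2 (w): row=1 col=6 char='b'
After 3 (gg): row=0 col=0 char='_'
After 4 (b): row=0 col=0 char='_'
After 5 (k): row=0 col=0 char='_'
After 6 (h): row=0 col=0 char='_'
After 7 (w): row=0 col=1 char='r'
After 8 (l): row=0 col=2 char='e'
After 9 (k): row=0 col=2 char='e'
After 10 (j): row=1 col=2 char='u'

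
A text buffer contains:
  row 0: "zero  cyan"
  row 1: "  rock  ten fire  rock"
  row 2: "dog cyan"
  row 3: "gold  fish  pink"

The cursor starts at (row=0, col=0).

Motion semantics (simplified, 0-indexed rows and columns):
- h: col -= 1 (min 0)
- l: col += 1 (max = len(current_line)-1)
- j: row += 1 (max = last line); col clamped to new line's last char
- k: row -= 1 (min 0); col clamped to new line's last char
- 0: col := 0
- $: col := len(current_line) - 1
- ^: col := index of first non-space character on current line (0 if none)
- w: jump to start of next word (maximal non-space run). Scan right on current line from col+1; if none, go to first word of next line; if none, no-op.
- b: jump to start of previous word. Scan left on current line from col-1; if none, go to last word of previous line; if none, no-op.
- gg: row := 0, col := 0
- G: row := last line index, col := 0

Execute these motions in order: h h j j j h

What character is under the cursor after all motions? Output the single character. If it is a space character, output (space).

Answer: g

Derivation:
After 1 (h): row=0 col=0 char='z'
After 2 (h): row=0 col=0 char='z'
After 3 (j): row=1 col=0 char='_'
After 4 (j): row=2 col=0 char='d'
After 5 (j): row=3 col=0 char='g'
After 6 (h): row=3 col=0 char='g'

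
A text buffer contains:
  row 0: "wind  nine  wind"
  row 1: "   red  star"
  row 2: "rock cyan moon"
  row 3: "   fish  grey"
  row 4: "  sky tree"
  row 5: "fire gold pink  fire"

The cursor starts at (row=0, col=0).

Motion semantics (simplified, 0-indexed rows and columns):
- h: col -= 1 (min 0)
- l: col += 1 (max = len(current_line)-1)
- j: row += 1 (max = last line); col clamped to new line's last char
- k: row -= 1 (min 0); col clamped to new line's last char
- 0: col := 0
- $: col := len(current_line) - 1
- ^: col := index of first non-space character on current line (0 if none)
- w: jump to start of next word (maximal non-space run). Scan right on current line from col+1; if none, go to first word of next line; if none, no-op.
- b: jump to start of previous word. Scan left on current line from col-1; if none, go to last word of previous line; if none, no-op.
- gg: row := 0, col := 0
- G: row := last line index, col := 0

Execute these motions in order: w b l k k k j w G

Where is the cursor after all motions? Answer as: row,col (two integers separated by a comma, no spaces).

Answer: 5,0

Derivation:
After 1 (w): row=0 col=6 char='n'
After 2 (b): row=0 col=0 char='w'
After 3 (l): row=0 col=1 char='i'
After 4 (k): row=0 col=1 char='i'
After 5 (k): row=0 col=1 char='i'
After 6 (k): row=0 col=1 char='i'
After 7 (j): row=1 col=1 char='_'
After 8 (w): row=1 col=3 char='r'
After 9 (G): row=5 col=0 char='f'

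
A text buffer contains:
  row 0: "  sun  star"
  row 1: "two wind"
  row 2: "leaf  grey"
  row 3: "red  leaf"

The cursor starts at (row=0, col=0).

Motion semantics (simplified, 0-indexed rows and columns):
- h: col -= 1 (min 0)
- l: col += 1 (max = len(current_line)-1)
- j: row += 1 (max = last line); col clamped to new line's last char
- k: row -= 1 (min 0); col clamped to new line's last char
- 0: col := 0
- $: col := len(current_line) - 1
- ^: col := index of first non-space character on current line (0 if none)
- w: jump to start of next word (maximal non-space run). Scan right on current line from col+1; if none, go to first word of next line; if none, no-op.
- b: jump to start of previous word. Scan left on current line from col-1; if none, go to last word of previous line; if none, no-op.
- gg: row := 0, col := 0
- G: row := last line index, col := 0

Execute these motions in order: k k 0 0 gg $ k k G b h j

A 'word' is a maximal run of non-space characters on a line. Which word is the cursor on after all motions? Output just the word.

Answer: leaf

Derivation:
After 1 (k): row=0 col=0 char='_'
After 2 (k): row=0 col=0 char='_'
After 3 (0): row=0 col=0 char='_'
After 4 (0): row=0 col=0 char='_'
After 5 (gg): row=0 col=0 char='_'
After 6 ($): row=0 col=10 char='r'
After 7 (k): row=0 col=10 char='r'
After 8 (k): row=0 col=10 char='r'
After 9 (G): row=3 col=0 char='r'
After 10 (b): row=2 col=6 char='g'
After 11 (h): row=2 col=5 char='_'
After 12 (j): row=3 col=5 char='l'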